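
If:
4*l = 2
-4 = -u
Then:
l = 1/2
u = 4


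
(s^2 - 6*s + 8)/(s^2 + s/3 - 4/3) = 3*(s^2 - 6*s + 8)/(3*s^2 + s - 4)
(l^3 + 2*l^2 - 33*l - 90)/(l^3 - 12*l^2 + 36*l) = (l^2 + 8*l + 15)/(l*(l - 6))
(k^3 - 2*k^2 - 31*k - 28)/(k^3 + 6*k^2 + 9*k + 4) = (k - 7)/(k + 1)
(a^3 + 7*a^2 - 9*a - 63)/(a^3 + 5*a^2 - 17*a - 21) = (a + 3)/(a + 1)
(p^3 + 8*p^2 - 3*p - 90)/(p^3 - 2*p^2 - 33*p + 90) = (p + 5)/(p - 5)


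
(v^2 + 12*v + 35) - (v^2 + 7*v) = 5*v + 35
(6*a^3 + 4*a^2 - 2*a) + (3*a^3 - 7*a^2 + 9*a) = 9*a^3 - 3*a^2 + 7*a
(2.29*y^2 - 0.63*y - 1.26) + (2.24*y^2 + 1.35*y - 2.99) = 4.53*y^2 + 0.72*y - 4.25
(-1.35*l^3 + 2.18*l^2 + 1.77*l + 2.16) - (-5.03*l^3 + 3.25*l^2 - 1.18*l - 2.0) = 3.68*l^3 - 1.07*l^2 + 2.95*l + 4.16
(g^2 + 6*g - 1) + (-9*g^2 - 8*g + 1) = -8*g^2 - 2*g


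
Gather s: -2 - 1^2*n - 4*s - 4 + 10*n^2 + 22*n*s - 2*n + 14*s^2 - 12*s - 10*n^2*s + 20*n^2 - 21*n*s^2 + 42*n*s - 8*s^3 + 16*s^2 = 30*n^2 - 3*n - 8*s^3 + s^2*(30 - 21*n) + s*(-10*n^2 + 64*n - 16) - 6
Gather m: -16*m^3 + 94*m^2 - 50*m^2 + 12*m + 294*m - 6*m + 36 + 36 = -16*m^3 + 44*m^2 + 300*m + 72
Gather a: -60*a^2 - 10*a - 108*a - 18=-60*a^2 - 118*a - 18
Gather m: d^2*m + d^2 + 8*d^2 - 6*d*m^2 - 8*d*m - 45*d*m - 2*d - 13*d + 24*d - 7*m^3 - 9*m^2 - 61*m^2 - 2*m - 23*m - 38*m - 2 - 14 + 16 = 9*d^2 + 9*d - 7*m^3 + m^2*(-6*d - 70) + m*(d^2 - 53*d - 63)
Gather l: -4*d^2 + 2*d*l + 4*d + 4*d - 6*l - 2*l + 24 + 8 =-4*d^2 + 8*d + l*(2*d - 8) + 32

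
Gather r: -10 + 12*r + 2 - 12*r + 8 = 0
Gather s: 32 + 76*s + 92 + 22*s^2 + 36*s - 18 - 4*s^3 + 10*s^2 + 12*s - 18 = -4*s^3 + 32*s^2 + 124*s + 88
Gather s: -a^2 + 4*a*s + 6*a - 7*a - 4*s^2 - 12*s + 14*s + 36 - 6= -a^2 - a - 4*s^2 + s*(4*a + 2) + 30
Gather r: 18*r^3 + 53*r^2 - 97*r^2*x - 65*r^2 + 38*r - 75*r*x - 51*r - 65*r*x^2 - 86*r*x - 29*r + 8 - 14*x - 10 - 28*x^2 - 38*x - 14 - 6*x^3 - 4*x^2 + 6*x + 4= 18*r^3 + r^2*(-97*x - 12) + r*(-65*x^2 - 161*x - 42) - 6*x^3 - 32*x^2 - 46*x - 12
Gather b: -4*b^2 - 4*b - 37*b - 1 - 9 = -4*b^2 - 41*b - 10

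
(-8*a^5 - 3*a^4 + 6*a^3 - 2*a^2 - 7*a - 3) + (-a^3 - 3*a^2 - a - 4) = -8*a^5 - 3*a^4 + 5*a^3 - 5*a^2 - 8*a - 7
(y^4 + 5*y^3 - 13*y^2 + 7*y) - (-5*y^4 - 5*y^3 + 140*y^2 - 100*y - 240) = 6*y^4 + 10*y^3 - 153*y^2 + 107*y + 240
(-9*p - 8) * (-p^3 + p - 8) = 9*p^4 + 8*p^3 - 9*p^2 + 64*p + 64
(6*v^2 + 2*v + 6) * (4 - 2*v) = -12*v^3 + 20*v^2 - 4*v + 24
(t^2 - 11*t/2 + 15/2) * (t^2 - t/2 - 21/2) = t^4 - 6*t^3 - t^2/4 + 54*t - 315/4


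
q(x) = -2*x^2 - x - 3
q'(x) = -4*x - 1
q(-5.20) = -51.88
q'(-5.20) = 19.80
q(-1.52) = -6.10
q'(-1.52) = 5.08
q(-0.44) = -2.95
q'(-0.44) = 0.76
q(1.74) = -10.80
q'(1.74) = -7.96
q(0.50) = -4.00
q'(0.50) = -3.00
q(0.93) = -5.66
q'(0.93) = -4.72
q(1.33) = -7.87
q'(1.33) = -6.32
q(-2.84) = -16.29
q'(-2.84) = 10.36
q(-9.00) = -156.00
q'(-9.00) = 35.00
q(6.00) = -81.00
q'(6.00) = -25.00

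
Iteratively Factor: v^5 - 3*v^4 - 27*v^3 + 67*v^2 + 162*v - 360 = (v - 5)*(v^4 + 2*v^3 - 17*v^2 - 18*v + 72) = (v - 5)*(v + 4)*(v^3 - 2*v^2 - 9*v + 18) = (v - 5)*(v + 3)*(v + 4)*(v^2 - 5*v + 6) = (v - 5)*(v - 3)*(v + 3)*(v + 4)*(v - 2)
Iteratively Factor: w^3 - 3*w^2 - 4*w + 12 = (w - 2)*(w^2 - w - 6) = (w - 2)*(w + 2)*(w - 3)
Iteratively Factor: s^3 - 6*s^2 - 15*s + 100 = (s - 5)*(s^2 - s - 20) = (s - 5)*(s + 4)*(s - 5)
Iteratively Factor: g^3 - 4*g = (g)*(g^2 - 4) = g*(g - 2)*(g + 2)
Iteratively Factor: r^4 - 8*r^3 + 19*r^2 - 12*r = (r - 4)*(r^3 - 4*r^2 + 3*r) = (r - 4)*(r - 1)*(r^2 - 3*r) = (r - 4)*(r - 3)*(r - 1)*(r)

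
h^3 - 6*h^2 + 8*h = h*(h - 4)*(h - 2)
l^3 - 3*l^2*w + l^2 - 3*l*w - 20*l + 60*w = (l - 4)*(l + 5)*(l - 3*w)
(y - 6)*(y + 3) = y^2 - 3*y - 18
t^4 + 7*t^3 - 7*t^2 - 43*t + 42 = (t - 2)*(t - 1)*(t + 3)*(t + 7)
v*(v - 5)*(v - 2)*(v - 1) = v^4 - 8*v^3 + 17*v^2 - 10*v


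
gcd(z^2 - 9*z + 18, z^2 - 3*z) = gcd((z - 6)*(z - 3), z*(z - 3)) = z - 3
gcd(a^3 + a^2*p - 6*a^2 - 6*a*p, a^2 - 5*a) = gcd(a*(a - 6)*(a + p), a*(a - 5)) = a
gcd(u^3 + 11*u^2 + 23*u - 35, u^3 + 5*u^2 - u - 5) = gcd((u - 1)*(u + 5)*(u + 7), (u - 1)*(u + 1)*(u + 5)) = u^2 + 4*u - 5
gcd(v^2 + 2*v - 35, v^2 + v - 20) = 1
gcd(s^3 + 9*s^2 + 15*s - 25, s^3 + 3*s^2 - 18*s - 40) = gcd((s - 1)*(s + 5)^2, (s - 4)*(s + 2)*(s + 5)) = s + 5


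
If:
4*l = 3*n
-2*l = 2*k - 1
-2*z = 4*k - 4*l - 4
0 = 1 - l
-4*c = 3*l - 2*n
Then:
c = -1/12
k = -1/2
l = 1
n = 4/3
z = 5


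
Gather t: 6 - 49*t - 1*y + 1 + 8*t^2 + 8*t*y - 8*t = 8*t^2 + t*(8*y - 57) - y + 7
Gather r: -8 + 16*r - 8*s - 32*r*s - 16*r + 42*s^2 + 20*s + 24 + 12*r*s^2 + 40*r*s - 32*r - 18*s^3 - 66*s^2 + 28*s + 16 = r*(12*s^2 + 8*s - 32) - 18*s^3 - 24*s^2 + 40*s + 32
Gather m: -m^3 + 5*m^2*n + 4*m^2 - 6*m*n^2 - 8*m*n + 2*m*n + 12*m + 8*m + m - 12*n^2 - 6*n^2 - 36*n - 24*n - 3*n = -m^3 + m^2*(5*n + 4) + m*(-6*n^2 - 6*n + 21) - 18*n^2 - 63*n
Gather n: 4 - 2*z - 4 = -2*z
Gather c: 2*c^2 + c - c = 2*c^2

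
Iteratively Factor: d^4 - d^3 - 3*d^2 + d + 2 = (d + 1)*(d^3 - 2*d^2 - d + 2) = (d - 1)*(d + 1)*(d^2 - d - 2) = (d - 2)*(d - 1)*(d + 1)*(d + 1)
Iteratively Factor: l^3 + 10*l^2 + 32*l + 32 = (l + 4)*(l^2 + 6*l + 8) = (l + 2)*(l + 4)*(l + 4)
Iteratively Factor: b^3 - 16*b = (b + 4)*(b^2 - 4*b) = (b - 4)*(b + 4)*(b)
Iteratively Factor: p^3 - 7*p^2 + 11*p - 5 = (p - 1)*(p^2 - 6*p + 5) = (p - 5)*(p - 1)*(p - 1)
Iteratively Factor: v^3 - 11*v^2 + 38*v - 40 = (v - 2)*(v^2 - 9*v + 20) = (v - 4)*(v - 2)*(v - 5)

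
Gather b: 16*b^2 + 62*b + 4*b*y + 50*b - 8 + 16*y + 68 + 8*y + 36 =16*b^2 + b*(4*y + 112) + 24*y + 96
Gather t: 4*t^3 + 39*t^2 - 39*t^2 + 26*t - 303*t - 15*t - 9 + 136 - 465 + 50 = 4*t^3 - 292*t - 288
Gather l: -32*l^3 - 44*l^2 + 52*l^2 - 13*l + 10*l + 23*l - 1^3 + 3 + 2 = -32*l^3 + 8*l^2 + 20*l + 4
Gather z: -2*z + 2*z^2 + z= 2*z^2 - z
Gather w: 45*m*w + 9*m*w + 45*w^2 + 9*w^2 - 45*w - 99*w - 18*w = 54*w^2 + w*(54*m - 162)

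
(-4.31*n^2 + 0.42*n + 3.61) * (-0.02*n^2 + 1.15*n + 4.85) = 0.0862*n^4 - 4.9649*n^3 - 20.4927*n^2 + 6.1885*n + 17.5085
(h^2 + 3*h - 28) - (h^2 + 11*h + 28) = -8*h - 56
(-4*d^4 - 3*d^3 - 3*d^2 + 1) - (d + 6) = -4*d^4 - 3*d^3 - 3*d^2 - d - 5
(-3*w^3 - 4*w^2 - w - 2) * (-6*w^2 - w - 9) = 18*w^5 + 27*w^4 + 37*w^3 + 49*w^2 + 11*w + 18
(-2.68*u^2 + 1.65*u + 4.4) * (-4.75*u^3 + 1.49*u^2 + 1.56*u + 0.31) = 12.73*u^5 - 11.8307*u^4 - 22.6223*u^3 + 8.2992*u^2 + 7.3755*u + 1.364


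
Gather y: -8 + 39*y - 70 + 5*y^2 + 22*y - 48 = 5*y^2 + 61*y - 126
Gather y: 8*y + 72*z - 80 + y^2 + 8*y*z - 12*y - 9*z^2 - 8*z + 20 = y^2 + y*(8*z - 4) - 9*z^2 + 64*z - 60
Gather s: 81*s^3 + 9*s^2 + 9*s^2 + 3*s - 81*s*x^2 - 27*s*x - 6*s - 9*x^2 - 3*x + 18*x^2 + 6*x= 81*s^3 + 18*s^2 + s*(-81*x^2 - 27*x - 3) + 9*x^2 + 3*x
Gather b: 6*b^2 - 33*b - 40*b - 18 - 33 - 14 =6*b^2 - 73*b - 65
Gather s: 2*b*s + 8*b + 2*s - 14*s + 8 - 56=8*b + s*(2*b - 12) - 48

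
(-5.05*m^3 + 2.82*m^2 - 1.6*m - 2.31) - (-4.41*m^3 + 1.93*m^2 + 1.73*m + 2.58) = -0.64*m^3 + 0.89*m^2 - 3.33*m - 4.89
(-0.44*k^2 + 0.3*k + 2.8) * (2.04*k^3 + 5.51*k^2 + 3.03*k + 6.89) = -0.8976*k^5 - 1.8124*k^4 + 6.0318*k^3 + 13.3054*k^2 + 10.551*k + 19.292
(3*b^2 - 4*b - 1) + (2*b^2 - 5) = 5*b^2 - 4*b - 6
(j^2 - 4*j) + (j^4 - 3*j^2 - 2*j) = j^4 - 2*j^2 - 6*j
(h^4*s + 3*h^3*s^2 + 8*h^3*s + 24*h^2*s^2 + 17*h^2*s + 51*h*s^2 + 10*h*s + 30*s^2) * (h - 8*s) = h^5*s - 5*h^4*s^2 + 8*h^4*s - 24*h^3*s^3 - 40*h^3*s^2 + 17*h^3*s - 192*h^2*s^3 - 85*h^2*s^2 + 10*h^2*s - 408*h*s^3 - 50*h*s^2 - 240*s^3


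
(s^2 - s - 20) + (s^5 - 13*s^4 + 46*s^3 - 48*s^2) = s^5 - 13*s^4 + 46*s^3 - 47*s^2 - s - 20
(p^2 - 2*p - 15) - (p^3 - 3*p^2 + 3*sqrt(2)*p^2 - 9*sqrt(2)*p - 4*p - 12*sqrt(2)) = -p^3 - 3*sqrt(2)*p^2 + 4*p^2 + 2*p + 9*sqrt(2)*p - 15 + 12*sqrt(2)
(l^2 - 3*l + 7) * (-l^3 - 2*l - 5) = -l^5 + 3*l^4 - 9*l^3 + l^2 + l - 35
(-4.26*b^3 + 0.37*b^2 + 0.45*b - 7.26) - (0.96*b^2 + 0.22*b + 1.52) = -4.26*b^3 - 0.59*b^2 + 0.23*b - 8.78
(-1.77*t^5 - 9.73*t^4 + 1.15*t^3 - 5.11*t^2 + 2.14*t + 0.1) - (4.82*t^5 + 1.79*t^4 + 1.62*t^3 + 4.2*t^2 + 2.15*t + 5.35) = -6.59*t^5 - 11.52*t^4 - 0.47*t^3 - 9.31*t^2 - 0.00999999999999979*t - 5.25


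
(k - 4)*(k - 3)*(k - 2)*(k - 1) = k^4 - 10*k^3 + 35*k^2 - 50*k + 24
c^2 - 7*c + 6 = (c - 6)*(c - 1)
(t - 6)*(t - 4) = t^2 - 10*t + 24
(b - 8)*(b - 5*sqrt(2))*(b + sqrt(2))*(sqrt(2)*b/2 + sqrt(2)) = sqrt(2)*b^4/2 - 3*sqrt(2)*b^3 - 4*b^3 - 13*sqrt(2)*b^2 + 24*b^2 + 30*sqrt(2)*b + 64*b + 80*sqrt(2)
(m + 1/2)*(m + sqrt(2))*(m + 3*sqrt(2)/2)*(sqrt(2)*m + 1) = sqrt(2)*m^4 + sqrt(2)*m^3/2 + 6*m^3 + 3*m^2 + 11*sqrt(2)*m^2/2 + 3*m + 11*sqrt(2)*m/4 + 3/2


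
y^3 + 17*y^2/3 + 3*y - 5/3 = (y - 1/3)*(y + 1)*(y + 5)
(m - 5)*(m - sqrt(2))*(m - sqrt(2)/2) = m^3 - 5*m^2 - 3*sqrt(2)*m^2/2 + m + 15*sqrt(2)*m/2 - 5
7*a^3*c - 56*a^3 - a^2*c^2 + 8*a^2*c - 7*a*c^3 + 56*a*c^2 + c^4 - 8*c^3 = (-7*a + c)*(-a + c)*(a + c)*(c - 8)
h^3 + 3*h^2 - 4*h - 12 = (h - 2)*(h + 2)*(h + 3)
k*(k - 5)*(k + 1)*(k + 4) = k^4 - 21*k^2 - 20*k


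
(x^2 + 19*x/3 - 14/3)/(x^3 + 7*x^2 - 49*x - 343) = (x - 2/3)/(x^2 - 49)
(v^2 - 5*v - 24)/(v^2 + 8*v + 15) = (v - 8)/(v + 5)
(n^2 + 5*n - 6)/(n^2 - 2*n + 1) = (n + 6)/(n - 1)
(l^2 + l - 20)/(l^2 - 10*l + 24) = (l + 5)/(l - 6)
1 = 1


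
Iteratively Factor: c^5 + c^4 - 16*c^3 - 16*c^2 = (c + 4)*(c^4 - 3*c^3 - 4*c^2) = (c - 4)*(c + 4)*(c^3 + c^2) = c*(c - 4)*(c + 4)*(c^2 + c) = c^2*(c - 4)*(c + 4)*(c + 1)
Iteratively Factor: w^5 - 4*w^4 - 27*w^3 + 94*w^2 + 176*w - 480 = (w + 4)*(w^4 - 8*w^3 + 5*w^2 + 74*w - 120) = (w - 2)*(w + 4)*(w^3 - 6*w^2 - 7*w + 60) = (w - 5)*(w - 2)*(w + 4)*(w^2 - w - 12) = (w - 5)*(w - 2)*(w + 3)*(w + 4)*(w - 4)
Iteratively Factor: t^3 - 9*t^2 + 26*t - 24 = (t - 4)*(t^2 - 5*t + 6) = (t - 4)*(t - 2)*(t - 3)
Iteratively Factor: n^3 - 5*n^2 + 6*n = (n - 2)*(n^2 - 3*n) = (n - 3)*(n - 2)*(n)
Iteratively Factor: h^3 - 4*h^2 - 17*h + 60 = (h - 5)*(h^2 + h - 12) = (h - 5)*(h + 4)*(h - 3)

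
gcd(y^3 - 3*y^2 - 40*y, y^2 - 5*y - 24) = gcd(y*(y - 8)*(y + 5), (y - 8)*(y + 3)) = y - 8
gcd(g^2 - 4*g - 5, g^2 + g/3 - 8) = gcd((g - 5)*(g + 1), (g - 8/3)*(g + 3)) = 1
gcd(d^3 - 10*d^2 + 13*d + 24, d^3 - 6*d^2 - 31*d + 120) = d^2 - 11*d + 24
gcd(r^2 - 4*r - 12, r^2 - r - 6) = r + 2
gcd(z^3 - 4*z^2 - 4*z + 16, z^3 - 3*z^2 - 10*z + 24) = z^2 - 6*z + 8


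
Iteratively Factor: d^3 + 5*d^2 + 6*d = (d + 3)*(d^2 + 2*d) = (d + 2)*(d + 3)*(d)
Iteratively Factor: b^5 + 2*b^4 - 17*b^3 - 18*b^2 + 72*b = (b + 3)*(b^4 - b^3 - 14*b^2 + 24*b) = b*(b + 3)*(b^3 - b^2 - 14*b + 24) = b*(b + 3)*(b + 4)*(b^2 - 5*b + 6) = b*(b - 2)*(b + 3)*(b + 4)*(b - 3)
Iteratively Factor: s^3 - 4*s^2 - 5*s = (s)*(s^2 - 4*s - 5) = s*(s + 1)*(s - 5)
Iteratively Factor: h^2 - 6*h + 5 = (h - 5)*(h - 1)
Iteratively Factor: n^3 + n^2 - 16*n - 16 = (n + 1)*(n^2 - 16) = (n + 1)*(n + 4)*(n - 4)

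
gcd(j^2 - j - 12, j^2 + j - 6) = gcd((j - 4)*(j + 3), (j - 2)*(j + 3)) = j + 3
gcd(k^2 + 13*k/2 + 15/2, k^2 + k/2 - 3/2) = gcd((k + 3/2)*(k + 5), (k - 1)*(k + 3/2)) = k + 3/2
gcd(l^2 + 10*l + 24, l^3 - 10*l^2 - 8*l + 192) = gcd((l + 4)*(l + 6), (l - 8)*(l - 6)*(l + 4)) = l + 4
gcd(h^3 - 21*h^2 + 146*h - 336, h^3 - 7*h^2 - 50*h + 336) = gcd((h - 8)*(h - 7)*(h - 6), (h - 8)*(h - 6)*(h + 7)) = h^2 - 14*h + 48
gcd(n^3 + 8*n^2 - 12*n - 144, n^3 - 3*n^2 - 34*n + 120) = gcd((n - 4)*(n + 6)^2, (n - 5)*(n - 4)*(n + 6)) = n^2 + 2*n - 24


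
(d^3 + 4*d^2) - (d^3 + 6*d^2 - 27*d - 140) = -2*d^2 + 27*d + 140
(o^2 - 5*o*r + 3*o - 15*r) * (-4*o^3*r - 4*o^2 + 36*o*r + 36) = -4*o^5*r + 20*o^4*r^2 - 12*o^4*r - 4*o^4 + 60*o^3*r^2 + 56*o^3*r - 12*o^3 - 180*o^2*r^2 + 168*o^2*r + 36*o^2 - 540*o*r^2 - 180*o*r + 108*o - 540*r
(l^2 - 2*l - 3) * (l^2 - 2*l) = l^4 - 4*l^3 + l^2 + 6*l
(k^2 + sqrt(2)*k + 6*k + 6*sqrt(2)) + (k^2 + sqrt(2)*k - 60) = 2*k^2 + 2*sqrt(2)*k + 6*k - 60 + 6*sqrt(2)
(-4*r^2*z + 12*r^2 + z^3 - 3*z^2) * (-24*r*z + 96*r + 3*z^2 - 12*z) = 96*r^3*z^2 - 672*r^3*z + 1152*r^3 - 12*r^2*z^3 + 84*r^2*z^2 - 144*r^2*z - 24*r*z^4 + 168*r*z^3 - 288*r*z^2 + 3*z^5 - 21*z^4 + 36*z^3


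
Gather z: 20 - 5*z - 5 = 15 - 5*z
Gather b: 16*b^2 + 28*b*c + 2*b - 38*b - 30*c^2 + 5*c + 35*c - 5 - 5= 16*b^2 + b*(28*c - 36) - 30*c^2 + 40*c - 10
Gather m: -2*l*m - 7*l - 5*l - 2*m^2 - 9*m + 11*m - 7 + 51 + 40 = -12*l - 2*m^2 + m*(2 - 2*l) + 84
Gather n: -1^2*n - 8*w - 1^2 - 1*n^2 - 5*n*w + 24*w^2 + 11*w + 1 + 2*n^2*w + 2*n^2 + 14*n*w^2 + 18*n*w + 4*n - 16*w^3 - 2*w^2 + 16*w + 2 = n^2*(2*w + 1) + n*(14*w^2 + 13*w + 3) - 16*w^3 + 22*w^2 + 19*w + 2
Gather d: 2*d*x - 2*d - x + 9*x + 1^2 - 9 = d*(2*x - 2) + 8*x - 8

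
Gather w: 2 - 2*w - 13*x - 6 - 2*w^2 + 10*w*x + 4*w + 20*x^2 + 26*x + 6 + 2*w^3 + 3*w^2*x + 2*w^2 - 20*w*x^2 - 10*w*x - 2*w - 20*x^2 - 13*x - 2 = 2*w^3 + 3*w^2*x - 20*w*x^2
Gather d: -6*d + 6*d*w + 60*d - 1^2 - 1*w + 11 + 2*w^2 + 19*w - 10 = d*(6*w + 54) + 2*w^2 + 18*w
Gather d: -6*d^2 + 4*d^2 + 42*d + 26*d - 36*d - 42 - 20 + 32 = -2*d^2 + 32*d - 30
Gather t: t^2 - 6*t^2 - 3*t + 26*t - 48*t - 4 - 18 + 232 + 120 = -5*t^2 - 25*t + 330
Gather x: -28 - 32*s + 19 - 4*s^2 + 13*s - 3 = -4*s^2 - 19*s - 12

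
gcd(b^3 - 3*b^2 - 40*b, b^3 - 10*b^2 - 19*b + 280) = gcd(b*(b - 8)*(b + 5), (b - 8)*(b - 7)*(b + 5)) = b^2 - 3*b - 40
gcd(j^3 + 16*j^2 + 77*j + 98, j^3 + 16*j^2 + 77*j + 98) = j^3 + 16*j^2 + 77*j + 98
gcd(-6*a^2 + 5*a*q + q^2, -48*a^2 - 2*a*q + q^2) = 6*a + q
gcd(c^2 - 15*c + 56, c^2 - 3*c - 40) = c - 8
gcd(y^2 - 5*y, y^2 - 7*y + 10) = y - 5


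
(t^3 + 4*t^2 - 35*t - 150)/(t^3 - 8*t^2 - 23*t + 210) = (t + 5)/(t - 7)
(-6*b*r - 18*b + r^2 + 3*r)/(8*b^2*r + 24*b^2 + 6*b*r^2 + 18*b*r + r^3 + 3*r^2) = (-6*b + r)/(8*b^2 + 6*b*r + r^2)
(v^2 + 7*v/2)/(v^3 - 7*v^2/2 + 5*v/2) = (2*v + 7)/(2*v^2 - 7*v + 5)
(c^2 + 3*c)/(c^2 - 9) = c/(c - 3)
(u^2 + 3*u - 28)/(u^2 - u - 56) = (u - 4)/(u - 8)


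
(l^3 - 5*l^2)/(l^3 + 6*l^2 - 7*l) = l*(l - 5)/(l^2 + 6*l - 7)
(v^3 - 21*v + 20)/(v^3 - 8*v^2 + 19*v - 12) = (v + 5)/(v - 3)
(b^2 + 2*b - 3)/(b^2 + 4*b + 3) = (b - 1)/(b + 1)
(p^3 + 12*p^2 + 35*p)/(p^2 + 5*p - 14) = p*(p + 5)/(p - 2)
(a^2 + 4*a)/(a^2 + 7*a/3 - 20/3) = 3*a/(3*a - 5)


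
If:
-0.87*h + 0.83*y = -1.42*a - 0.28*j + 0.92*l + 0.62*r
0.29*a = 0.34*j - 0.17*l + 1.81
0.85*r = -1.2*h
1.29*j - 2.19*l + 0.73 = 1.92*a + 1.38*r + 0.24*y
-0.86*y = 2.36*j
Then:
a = 3.26151458232575 - 0.4677760225151*y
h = 8.55365473561607 - 0.0187814710311623*y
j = -0.364406779661017*y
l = 0.0691573026154891*y + 5.0832986536796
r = 0.0265150179263467*y - 12.0757478620462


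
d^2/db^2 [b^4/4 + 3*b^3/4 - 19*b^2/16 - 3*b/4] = 3*b^2 + 9*b/2 - 19/8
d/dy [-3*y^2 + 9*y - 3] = 9 - 6*y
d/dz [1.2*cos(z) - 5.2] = -1.2*sin(z)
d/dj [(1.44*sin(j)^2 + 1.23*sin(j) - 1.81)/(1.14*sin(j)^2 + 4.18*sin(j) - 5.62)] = (4.617*sin(j)^2 - 12.0588*sin(j) + 0.653199999999999)*cos(j)/(1.2996*sin(j)^4 + 9.5304*sin(j)^3 + 4.6588*sin(j)^2 - 46.9832*sin(j) + 31.5844)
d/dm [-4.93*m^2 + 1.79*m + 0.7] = 1.79 - 9.86*m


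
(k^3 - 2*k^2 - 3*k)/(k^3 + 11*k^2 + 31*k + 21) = k*(k - 3)/(k^2 + 10*k + 21)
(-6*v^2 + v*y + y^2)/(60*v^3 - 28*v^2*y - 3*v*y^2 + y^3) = (3*v + y)/(-30*v^2 - v*y + y^2)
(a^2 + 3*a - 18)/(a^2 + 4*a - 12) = (a - 3)/(a - 2)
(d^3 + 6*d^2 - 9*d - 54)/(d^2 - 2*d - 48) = (d^2 - 9)/(d - 8)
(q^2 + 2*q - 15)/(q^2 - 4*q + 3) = (q + 5)/(q - 1)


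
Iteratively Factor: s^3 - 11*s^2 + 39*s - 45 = (s - 5)*(s^2 - 6*s + 9) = (s - 5)*(s - 3)*(s - 3)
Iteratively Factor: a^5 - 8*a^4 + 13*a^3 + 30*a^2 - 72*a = (a)*(a^4 - 8*a^3 + 13*a^2 + 30*a - 72) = a*(a - 4)*(a^3 - 4*a^2 - 3*a + 18) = a*(a - 4)*(a + 2)*(a^2 - 6*a + 9) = a*(a - 4)*(a - 3)*(a + 2)*(a - 3)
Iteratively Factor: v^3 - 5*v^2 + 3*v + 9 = (v - 3)*(v^2 - 2*v - 3) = (v - 3)*(v + 1)*(v - 3)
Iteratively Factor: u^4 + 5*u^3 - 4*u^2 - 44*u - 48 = (u + 4)*(u^3 + u^2 - 8*u - 12) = (u + 2)*(u + 4)*(u^2 - u - 6) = (u + 2)^2*(u + 4)*(u - 3)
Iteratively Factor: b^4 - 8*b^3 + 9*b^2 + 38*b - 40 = (b - 1)*(b^3 - 7*b^2 + 2*b + 40) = (b - 1)*(b + 2)*(b^2 - 9*b + 20) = (b - 5)*(b - 1)*(b + 2)*(b - 4)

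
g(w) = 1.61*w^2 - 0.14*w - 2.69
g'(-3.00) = -9.80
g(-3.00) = 12.22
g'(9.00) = 28.84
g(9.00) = 126.46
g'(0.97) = 2.98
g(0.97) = -1.31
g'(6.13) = 19.60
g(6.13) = 56.95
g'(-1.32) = -4.39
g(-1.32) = 0.30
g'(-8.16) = -26.42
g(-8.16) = 105.66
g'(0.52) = 1.53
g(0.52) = -2.33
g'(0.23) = 0.60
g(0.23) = -2.64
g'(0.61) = 1.82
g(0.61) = -2.18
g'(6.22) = 19.89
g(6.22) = 58.73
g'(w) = 3.22*w - 0.14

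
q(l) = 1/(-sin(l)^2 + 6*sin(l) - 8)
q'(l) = (2*sin(l)*cos(l) - 6*cos(l))/(-sin(l)^2 + 6*sin(l) - 8)^2 = 2*(sin(l) - 3)*cos(l)/(sin(l)^2 - 6*sin(l) + 8)^2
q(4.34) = -0.07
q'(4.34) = 0.01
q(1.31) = -0.32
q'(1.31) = -0.11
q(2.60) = -0.19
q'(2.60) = 0.16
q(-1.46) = -0.07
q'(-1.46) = -0.00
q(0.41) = -0.17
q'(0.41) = -0.14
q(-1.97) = -0.07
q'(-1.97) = 0.01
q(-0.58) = -0.09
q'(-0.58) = -0.04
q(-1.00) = -0.07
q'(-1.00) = -0.02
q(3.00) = -0.14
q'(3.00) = 0.11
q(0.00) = -0.12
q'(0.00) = -0.09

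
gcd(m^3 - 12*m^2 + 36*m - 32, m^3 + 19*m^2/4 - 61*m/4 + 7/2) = m - 2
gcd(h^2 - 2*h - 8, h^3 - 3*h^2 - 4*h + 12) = h + 2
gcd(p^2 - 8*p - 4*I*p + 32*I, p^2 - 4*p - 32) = p - 8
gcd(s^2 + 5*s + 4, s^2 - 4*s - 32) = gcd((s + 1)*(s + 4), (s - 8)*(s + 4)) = s + 4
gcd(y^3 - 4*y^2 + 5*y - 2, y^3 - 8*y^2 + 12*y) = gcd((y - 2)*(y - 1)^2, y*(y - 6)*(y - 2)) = y - 2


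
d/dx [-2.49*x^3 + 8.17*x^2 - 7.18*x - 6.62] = -7.47*x^2 + 16.34*x - 7.18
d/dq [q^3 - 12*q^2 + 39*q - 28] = 3*q^2 - 24*q + 39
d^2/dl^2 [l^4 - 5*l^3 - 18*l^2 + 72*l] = 12*l^2 - 30*l - 36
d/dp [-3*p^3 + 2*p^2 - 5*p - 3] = -9*p^2 + 4*p - 5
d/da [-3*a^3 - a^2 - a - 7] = -9*a^2 - 2*a - 1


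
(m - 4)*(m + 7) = m^2 + 3*m - 28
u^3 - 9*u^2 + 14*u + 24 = (u - 6)*(u - 4)*(u + 1)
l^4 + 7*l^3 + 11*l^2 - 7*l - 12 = (l - 1)*(l + 1)*(l + 3)*(l + 4)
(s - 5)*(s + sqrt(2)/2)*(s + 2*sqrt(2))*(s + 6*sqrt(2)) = s^4 - 5*s^3 + 17*sqrt(2)*s^3/2 - 85*sqrt(2)*s^2/2 + 32*s^2 - 160*s + 12*sqrt(2)*s - 60*sqrt(2)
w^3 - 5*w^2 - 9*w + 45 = (w - 5)*(w - 3)*(w + 3)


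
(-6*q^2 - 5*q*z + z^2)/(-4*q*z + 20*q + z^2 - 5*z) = (6*q^2 + 5*q*z - z^2)/(4*q*z - 20*q - z^2 + 5*z)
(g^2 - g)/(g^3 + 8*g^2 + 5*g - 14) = g/(g^2 + 9*g + 14)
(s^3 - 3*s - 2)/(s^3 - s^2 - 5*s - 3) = (s - 2)/(s - 3)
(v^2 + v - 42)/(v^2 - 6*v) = (v + 7)/v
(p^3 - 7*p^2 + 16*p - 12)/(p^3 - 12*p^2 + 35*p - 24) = (p^2 - 4*p + 4)/(p^2 - 9*p + 8)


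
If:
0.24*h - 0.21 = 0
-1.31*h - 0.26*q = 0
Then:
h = 0.88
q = -4.41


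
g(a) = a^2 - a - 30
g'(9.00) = 17.00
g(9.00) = 42.00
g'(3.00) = 5.00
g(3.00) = -24.00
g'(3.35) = 5.70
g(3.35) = -22.13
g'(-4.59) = -10.18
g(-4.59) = -4.34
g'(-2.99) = -6.98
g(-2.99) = -18.07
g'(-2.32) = -5.64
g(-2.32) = -22.30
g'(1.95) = 2.90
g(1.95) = -28.15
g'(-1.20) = -3.40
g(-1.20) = -27.36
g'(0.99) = 0.98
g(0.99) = -30.01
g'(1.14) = 1.28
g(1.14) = -29.84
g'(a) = 2*a - 1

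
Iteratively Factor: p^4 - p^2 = (p)*(p^3 - p) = p*(p + 1)*(p^2 - p) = p^2*(p + 1)*(p - 1)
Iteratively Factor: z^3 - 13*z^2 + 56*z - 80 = (z - 4)*(z^2 - 9*z + 20) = (z - 5)*(z - 4)*(z - 4)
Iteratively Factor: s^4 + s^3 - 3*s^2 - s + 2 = (s - 1)*(s^3 + 2*s^2 - s - 2) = (s - 1)*(s + 2)*(s^2 - 1) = (s - 1)*(s + 1)*(s + 2)*(s - 1)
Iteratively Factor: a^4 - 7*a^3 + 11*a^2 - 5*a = (a - 5)*(a^3 - 2*a^2 + a) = (a - 5)*(a - 1)*(a^2 - a) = a*(a - 5)*(a - 1)*(a - 1)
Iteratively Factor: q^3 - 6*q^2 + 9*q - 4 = (q - 1)*(q^2 - 5*q + 4) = (q - 4)*(q - 1)*(q - 1)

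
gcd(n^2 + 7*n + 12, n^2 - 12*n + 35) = 1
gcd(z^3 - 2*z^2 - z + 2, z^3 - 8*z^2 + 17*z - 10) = z^2 - 3*z + 2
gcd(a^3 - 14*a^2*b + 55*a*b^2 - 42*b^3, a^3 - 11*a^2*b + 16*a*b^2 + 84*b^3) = a^2 - 13*a*b + 42*b^2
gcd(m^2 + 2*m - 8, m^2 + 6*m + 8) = m + 4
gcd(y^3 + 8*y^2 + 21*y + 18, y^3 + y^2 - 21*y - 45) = y^2 + 6*y + 9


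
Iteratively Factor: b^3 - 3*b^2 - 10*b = (b - 5)*(b^2 + 2*b) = (b - 5)*(b + 2)*(b)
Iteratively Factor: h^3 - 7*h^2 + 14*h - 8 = (h - 4)*(h^2 - 3*h + 2) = (h - 4)*(h - 1)*(h - 2)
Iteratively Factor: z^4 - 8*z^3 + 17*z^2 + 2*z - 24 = (z - 4)*(z^3 - 4*z^2 + z + 6) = (z - 4)*(z + 1)*(z^2 - 5*z + 6) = (z - 4)*(z - 3)*(z + 1)*(z - 2)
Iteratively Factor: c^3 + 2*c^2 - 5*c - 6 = (c + 3)*(c^2 - c - 2) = (c - 2)*(c + 3)*(c + 1)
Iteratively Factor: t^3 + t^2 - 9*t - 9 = (t + 1)*(t^2 - 9) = (t - 3)*(t + 1)*(t + 3)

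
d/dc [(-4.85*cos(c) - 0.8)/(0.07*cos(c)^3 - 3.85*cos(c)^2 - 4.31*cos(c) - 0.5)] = (-0.679*cos(c)^3 + 18.5045*cos(c)^2 + 6.16*cos(c) + 1.023)*sin(c)/(0.0049*cos(c)^6 - 0.539*cos(c)^5 + 14.2191*cos(c)^4 + 33.117*cos(c)^3 + 22.4261*cos(c)^2 + 4.31*cos(c) + 0.25)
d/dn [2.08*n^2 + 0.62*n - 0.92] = 4.16*n + 0.62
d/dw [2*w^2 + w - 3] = 4*w + 1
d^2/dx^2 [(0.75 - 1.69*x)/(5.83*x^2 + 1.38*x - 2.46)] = (-(1.69*x - 0.75)*(11.66*x + 1.38)*(23.32*x + 2.76) + (59.1162*x - 4.0806)*(5.83*x^2 + 1.38*x - 2.46))/(5.83*x^2 + 1.38*x - 2.46)^3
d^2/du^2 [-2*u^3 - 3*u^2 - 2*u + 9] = -12*u - 6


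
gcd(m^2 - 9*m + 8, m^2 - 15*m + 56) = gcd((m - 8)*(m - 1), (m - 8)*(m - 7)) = m - 8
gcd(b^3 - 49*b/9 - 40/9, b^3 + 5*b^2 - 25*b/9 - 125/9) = b + 5/3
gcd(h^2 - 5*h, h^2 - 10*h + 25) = h - 5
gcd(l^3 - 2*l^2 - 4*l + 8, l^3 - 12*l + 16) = l^2 - 4*l + 4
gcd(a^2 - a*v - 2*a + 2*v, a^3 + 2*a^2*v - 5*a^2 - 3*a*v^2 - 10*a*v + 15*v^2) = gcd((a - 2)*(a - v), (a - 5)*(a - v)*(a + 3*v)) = -a + v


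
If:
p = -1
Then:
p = -1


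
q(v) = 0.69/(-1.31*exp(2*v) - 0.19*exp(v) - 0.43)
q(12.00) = 0.00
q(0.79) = -0.10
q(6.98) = -0.00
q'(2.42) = 0.01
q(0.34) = -0.21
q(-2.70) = -1.54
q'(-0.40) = 0.69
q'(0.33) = 0.35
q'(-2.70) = 0.08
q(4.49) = -0.00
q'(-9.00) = 0.00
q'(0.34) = 0.35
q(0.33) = -0.21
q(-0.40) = -0.60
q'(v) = 0.69*(2.62*exp(2*v) + 0.19*exp(v))/(-1.31*exp(2*v) - 0.19*exp(v) - 0.43)^2 = (1.8078*exp(v) + 0.1311)*exp(v)/(1.31*exp(2*v) + 0.19*exp(v) + 0.43)^2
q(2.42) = -0.00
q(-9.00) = -1.60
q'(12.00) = 0.00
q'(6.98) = 0.00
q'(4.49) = 0.00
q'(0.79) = 0.17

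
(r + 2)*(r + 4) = r^2 + 6*r + 8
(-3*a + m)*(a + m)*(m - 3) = -3*a^2*m + 9*a^2 - 2*a*m^2 + 6*a*m + m^3 - 3*m^2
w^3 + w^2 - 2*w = w*(w - 1)*(w + 2)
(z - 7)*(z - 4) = z^2 - 11*z + 28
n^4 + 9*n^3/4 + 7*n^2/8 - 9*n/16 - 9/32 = (n - 1/2)*(n + 1/2)*(n + 3/4)*(n + 3/2)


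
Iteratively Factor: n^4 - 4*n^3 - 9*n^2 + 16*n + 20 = (n + 2)*(n^3 - 6*n^2 + 3*n + 10) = (n - 2)*(n + 2)*(n^2 - 4*n - 5) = (n - 2)*(n + 1)*(n + 2)*(n - 5)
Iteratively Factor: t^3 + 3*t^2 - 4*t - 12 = (t + 3)*(t^2 - 4) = (t + 2)*(t + 3)*(t - 2)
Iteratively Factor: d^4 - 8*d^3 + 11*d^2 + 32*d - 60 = (d + 2)*(d^3 - 10*d^2 + 31*d - 30) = (d - 5)*(d + 2)*(d^2 - 5*d + 6) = (d - 5)*(d - 2)*(d + 2)*(d - 3)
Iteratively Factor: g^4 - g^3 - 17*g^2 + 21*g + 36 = (g + 1)*(g^3 - 2*g^2 - 15*g + 36) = (g - 3)*(g + 1)*(g^2 + g - 12) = (g - 3)^2*(g + 1)*(g + 4)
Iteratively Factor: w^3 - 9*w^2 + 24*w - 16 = (w - 1)*(w^2 - 8*w + 16) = (w - 4)*(w - 1)*(w - 4)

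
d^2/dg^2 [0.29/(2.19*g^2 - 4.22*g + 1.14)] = (-2.781738*g^2 + 5.360244*g + 0.29*(4.38*g - 4.22)*(8.76*g - 8.44) - 1.448028)/(2.19*g^2 - 4.22*g + 1.14)^3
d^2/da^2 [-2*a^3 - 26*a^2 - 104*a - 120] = -12*a - 52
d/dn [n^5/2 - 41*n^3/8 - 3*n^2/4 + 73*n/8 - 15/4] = 5*n^4/2 - 123*n^2/8 - 3*n/2 + 73/8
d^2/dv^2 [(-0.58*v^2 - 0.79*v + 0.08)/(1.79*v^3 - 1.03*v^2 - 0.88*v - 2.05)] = (-3.716756*v^6 - 15.187434*v^5 + 6.33337800000001*v^4 - 35.26989*v^3 - 27.685704*v^2 + 12.204942*v - 2.238516)/(5.735339*v^9 - 9.900669*v^8 - 2.761791*v^7 - 11.063206*v^6 + 24.035262*v^5 + 10.457529*v^4 + 10.737233*v^3 - 17.748285*v^2 - 11.0946*v - 8.615125)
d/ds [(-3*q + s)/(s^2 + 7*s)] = (s*(s + 7) + (3*q - s)*(2*s + 7))/(s^2*(s + 7)^2)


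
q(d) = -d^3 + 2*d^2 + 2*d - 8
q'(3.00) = -13.00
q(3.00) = -11.00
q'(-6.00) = -130.00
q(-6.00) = 268.00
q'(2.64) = -8.35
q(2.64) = -7.18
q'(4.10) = -32.03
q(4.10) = -35.10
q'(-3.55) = -50.01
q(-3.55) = 54.84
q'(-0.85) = -3.57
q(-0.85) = -7.64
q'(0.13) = 2.47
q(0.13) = -7.71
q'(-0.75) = -2.69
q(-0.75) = -7.95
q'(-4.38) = -73.07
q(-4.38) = 105.64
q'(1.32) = 2.05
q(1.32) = -4.18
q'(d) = -3*d^2 + 4*d + 2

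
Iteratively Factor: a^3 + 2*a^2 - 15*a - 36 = (a - 4)*(a^2 + 6*a + 9) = (a - 4)*(a + 3)*(a + 3)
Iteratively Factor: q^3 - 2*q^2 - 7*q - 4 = (q + 1)*(q^2 - 3*q - 4) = (q - 4)*(q + 1)*(q + 1)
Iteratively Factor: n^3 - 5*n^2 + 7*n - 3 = (n - 1)*(n^2 - 4*n + 3) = (n - 3)*(n - 1)*(n - 1)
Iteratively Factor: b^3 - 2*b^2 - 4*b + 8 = (b - 2)*(b^2 - 4) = (b - 2)*(b + 2)*(b - 2)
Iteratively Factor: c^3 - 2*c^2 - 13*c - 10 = (c + 1)*(c^2 - 3*c - 10) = (c + 1)*(c + 2)*(c - 5)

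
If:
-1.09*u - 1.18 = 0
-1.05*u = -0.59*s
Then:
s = -1.93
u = -1.08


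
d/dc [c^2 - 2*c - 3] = 2*c - 2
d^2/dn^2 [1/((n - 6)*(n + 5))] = 2*((n - 6)^2 + (n - 6)*(n + 5) + (n + 5)^2)/((n - 6)^3*(n + 5)^3)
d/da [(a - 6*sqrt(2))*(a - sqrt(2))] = 2*a - 7*sqrt(2)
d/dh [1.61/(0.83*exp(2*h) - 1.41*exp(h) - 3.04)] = (2.2701 - 2.6726*exp(h))*exp(h)/(-0.83*exp(2*h) + 1.41*exp(h) + 3.04)^2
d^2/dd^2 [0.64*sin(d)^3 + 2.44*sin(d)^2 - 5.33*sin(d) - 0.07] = 4.85*sin(d) + 1.44*sin(3*d) + 4.88*cos(2*d)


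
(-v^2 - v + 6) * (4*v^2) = -4*v^4 - 4*v^3 + 24*v^2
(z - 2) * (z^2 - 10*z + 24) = z^3 - 12*z^2 + 44*z - 48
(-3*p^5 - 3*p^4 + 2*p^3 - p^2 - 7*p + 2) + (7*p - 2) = -3*p^5 - 3*p^4 + 2*p^3 - p^2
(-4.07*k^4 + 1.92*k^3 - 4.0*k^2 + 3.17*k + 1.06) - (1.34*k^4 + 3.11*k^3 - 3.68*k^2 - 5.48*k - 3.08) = -5.41*k^4 - 1.19*k^3 - 0.32*k^2 + 8.65*k + 4.14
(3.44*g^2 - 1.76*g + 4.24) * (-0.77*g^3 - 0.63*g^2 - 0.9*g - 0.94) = -2.6488*g^5 - 0.812*g^4 - 5.252*g^3 - 4.3208*g^2 - 2.1616*g - 3.9856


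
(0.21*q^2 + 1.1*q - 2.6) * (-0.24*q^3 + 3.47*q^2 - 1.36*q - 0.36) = -0.0504*q^5 + 0.4647*q^4 + 4.1554*q^3 - 10.5936*q^2 + 3.14*q + 0.936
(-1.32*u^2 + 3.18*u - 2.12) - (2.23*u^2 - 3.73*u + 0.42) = -3.55*u^2 + 6.91*u - 2.54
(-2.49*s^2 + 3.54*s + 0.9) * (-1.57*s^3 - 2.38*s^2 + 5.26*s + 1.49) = 3.9093*s^5 + 0.3684*s^4 - 22.9356*s^3 + 12.7683*s^2 + 10.0086*s + 1.341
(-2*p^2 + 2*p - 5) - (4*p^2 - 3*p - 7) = -6*p^2 + 5*p + 2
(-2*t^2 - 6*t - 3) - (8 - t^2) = -t^2 - 6*t - 11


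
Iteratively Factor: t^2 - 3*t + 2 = (t - 1)*(t - 2)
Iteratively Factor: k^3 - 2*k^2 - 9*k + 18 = (k + 3)*(k^2 - 5*k + 6) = (k - 2)*(k + 3)*(k - 3)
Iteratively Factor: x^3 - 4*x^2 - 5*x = (x)*(x^2 - 4*x - 5) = x*(x + 1)*(x - 5)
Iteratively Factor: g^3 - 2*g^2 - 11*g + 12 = (g - 1)*(g^2 - g - 12) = (g - 4)*(g - 1)*(g + 3)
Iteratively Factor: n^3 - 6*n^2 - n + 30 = (n + 2)*(n^2 - 8*n + 15) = (n - 3)*(n + 2)*(n - 5)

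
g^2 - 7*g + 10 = (g - 5)*(g - 2)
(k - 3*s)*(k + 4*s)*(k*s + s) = k^3*s + k^2*s^2 + k^2*s - 12*k*s^3 + k*s^2 - 12*s^3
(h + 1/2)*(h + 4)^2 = h^3 + 17*h^2/2 + 20*h + 8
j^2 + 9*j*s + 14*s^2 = (j + 2*s)*(j + 7*s)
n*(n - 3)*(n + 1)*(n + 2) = n^4 - 7*n^2 - 6*n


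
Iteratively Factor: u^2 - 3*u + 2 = (u - 1)*(u - 2)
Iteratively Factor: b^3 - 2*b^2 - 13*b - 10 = (b + 1)*(b^2 - 3*b - 10) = (b + 1)*(b + 2)*(b - 5)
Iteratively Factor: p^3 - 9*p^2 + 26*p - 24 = (p - 2)*(p^2 - 7*p + 12) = (p - 3)*(p - 2)*(p - 4)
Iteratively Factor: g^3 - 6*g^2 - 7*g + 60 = (g - 4)*(g^2 - 2*g - 15) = (g - 4)*(g + 3)*(g - 5)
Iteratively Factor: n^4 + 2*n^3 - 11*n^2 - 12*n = (n + 1)*(n^3 + n^2 - 12*n) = (n - 3)*(n + 1)*(n^2 + 4*n) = n*(n - 3)*(n + 1)*(n + 4)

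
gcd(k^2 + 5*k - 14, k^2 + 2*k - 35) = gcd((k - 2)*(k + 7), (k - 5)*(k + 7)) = k + 7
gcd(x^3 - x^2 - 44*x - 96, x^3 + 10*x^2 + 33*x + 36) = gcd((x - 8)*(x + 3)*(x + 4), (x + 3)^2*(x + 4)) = x^2 + 7*x + 12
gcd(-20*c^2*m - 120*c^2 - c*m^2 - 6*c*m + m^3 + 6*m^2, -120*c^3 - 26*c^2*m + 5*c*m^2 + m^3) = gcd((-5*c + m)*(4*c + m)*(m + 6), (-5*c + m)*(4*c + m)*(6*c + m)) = 20*c^2 + c*m - m^2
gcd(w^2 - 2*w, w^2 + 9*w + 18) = 1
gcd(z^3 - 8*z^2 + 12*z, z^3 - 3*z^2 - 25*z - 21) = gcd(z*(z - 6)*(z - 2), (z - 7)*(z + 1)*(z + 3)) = 1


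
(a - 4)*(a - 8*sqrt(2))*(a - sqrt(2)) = a^3 - 9*sqrt(2)*a^2 - 4*a^2 + 16*a + 36*sqrt(2)*a - 64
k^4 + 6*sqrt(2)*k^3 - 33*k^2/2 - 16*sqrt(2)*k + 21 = (k - 3*sqrt(2)/2)*(k - sqrt(2)/2)*(k + sqrt(2))*(k + 7*sqrt(2))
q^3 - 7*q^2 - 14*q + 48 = (q - 8)*(q - 2)*(q + 3)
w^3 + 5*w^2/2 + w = w*(w + 1/2)*(w + 2)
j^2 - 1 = (j - 1)*(j + 1)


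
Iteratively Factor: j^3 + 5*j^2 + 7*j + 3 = (j + 1)*(j^2 + 4*j + 3) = (j + 1)^2*(j + 3)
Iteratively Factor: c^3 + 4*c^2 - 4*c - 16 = (c + 4)*(c^2 - 4) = (c + 2)*(c + 4)*(c - 2)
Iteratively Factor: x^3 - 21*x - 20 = (x - 5)*(x^2 + 5*x + 4) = (x - 5)*(x + 4)*(x + 1)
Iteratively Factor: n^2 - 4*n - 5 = (n - 5)*(n + 1)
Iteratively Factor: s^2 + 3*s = (s)*(s + 3)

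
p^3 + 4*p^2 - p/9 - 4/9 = (p - 1/3)*(p + 1/3)*(p + 4)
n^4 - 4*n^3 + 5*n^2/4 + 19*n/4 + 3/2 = (n - 3)*(n - 2)*(n + 1/2)^2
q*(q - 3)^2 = q^3 - 6*q^2 + 9*q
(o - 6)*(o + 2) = o^2 - 4*o - 12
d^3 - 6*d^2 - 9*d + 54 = (d - 6)*(d - 3)*(d + 3)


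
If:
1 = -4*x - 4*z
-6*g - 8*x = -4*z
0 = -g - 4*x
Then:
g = -1/3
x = 1/12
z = -1/3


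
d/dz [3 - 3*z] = -3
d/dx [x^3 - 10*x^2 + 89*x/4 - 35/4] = 3*x^2 - 20*x + 89/4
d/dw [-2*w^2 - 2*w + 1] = -4*w - 2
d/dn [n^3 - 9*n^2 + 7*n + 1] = 3*n^2 - 18*n + 7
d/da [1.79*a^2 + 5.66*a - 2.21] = 3.58*a + 5.66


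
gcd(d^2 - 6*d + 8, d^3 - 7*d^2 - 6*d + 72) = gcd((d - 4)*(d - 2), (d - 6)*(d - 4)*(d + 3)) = d - 4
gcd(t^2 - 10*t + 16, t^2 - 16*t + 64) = t - 8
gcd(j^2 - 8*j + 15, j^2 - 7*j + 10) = j - 5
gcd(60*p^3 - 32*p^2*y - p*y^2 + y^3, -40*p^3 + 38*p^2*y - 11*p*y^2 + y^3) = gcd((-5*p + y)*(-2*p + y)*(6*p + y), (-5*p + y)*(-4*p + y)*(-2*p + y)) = 10*p^2 - 7*p*y + y^2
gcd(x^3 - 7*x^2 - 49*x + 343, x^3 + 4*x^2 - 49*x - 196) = x^2 - 49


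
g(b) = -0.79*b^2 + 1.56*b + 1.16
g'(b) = 1.56 - 1.58*b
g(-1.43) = -2.69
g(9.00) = -48.79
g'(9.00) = -12.66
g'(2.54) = -2.45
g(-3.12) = -11.40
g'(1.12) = -0.21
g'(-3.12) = 6.49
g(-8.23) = -65.19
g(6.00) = -17.92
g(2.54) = 0.03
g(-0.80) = -0.59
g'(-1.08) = 3.27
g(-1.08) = -1.45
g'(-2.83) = 6.03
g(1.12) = 1.92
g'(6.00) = -7.92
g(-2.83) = -9.58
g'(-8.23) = 14.56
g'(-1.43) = 3.82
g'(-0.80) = 2.82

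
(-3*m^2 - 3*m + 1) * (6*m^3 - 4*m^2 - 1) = -18*m^5 - 6*m^4 + 18*m^3 - m^2 + 3*m - 1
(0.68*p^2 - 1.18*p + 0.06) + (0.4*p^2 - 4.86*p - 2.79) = 1.08*p^2 - 6.04*p - 2.73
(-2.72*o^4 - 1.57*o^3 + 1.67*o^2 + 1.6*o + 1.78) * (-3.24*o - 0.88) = 8.8128*o^5 + 7.4804*o^4 - 4.0292*o^3 - 6.6536*o^2 - 7.1752*o - 1.5664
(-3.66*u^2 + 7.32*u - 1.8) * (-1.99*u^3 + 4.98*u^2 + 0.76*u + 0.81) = 7.2834*u^5 - 32.7936*u^4 + 37.254*u^3 - 6.3654*u^2 + 4.5612*u - 1.458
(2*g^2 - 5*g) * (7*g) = 14*g^3 - 35*g^2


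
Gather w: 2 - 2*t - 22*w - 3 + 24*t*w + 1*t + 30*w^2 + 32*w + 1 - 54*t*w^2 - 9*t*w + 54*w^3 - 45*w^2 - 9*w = -t + 54*w^3 + w^2*(-54*t - 15) + w*(15*t + 1)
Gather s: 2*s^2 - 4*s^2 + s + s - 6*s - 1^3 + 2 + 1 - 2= -2*s^2 - 4*s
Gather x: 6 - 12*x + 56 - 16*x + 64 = 126 - 28*x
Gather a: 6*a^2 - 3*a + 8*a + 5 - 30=6*a^2 + 5*a - 25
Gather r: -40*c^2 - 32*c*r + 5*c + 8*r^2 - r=-40*c^2 + 5*c + 8*r^2 + r*(-32*c - 1)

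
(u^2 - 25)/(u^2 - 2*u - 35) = (u - 5)/(u - 7)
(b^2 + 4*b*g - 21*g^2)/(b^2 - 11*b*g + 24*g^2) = (b + 7*g)/(b - 8*g)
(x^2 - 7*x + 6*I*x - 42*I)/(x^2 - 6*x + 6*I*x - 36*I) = (x - 7)/(x - 6)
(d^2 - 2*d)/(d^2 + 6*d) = (d - 2)/(d + 6)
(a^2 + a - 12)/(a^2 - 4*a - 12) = (-a^2 - a + 12)/(-a^2 + 4*a + 12)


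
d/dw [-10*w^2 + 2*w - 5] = 2 - 20*w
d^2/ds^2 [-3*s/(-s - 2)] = -12/(s + 2)^3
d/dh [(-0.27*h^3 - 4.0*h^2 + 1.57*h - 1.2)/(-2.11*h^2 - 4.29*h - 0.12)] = (0.5697*h^4 + 2.3166*h^3 + 20.5699*h^2 - 4.104*h - 5.3364)/(4.4521*h^4 + 18.1038*h^3 + 18.9105*h^2 + 1.0296*h + 0.0144)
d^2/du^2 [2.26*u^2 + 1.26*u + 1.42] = 4.52000000000000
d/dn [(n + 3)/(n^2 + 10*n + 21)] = -1/(n^2 + 14*n + 49)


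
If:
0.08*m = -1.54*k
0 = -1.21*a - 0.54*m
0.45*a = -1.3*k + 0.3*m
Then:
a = 0.00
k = 0.00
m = 0.00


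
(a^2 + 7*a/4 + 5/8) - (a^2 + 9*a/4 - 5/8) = 5/4 - a/2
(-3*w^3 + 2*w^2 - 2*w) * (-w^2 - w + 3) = 3*w^5 + w^4 - 9*w^3 + 8*w^2 - 6*w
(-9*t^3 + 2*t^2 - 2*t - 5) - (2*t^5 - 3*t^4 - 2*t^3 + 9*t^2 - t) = -2*t^5 + 3*t^4 - 7*t^3 - 7*t^2 - t - 5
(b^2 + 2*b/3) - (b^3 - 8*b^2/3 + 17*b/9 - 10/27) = -b^3 + 11*b^2/3 - 11*b/9 + 10/27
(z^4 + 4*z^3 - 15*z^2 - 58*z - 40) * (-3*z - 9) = -3*z^5 - 21*z^4 + 9*z^3 + 309*z^2 + 642*z + 360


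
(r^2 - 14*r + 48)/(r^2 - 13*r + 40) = (r - 6)/(r - 5)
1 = 1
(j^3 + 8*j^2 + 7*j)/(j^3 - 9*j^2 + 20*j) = (j^2 + 8*j + 7)/(j^2 - 9*j + 20)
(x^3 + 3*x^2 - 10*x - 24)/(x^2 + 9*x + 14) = (x^2 + x - 12)/(x + 7)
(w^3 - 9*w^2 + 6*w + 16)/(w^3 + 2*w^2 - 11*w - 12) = (w^2 - 10*w + 16)/(w^2 + w - 12)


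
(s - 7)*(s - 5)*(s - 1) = s^3 - 13*s^2 + 47*s - 35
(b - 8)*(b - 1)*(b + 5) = b^3 - 4*b^2 - 37*b + 40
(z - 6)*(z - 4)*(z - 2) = z^3 - 12*z^2 + 44*z - 48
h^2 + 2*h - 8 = (h - 2)*(h + 4)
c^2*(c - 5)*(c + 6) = c^4 + c^3 - 30*c^2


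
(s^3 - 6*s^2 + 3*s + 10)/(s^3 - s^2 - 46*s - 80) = (-s^3 + 6*s^2 - 3*s - 10)/(-s^3 + s^2 + 46*s + 80)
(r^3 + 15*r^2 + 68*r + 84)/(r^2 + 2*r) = r + 13 + 42/r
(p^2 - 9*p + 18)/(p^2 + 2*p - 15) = (p - 6)/(p + 5)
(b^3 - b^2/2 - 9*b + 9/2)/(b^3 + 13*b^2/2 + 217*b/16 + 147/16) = 8*(2*b^2 - 7*b + 3)/(16*b^2 + 56*b + 49)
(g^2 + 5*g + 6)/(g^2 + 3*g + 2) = (g + 3)/(g + 1)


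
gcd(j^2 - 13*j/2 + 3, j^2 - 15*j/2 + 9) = j - 6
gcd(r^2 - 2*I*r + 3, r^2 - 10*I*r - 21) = r - 3*I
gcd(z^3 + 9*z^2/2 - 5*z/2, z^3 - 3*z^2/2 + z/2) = z^2 - z/2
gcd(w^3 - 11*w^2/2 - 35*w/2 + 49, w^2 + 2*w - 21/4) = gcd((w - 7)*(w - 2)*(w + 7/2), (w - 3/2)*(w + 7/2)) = w + 7/2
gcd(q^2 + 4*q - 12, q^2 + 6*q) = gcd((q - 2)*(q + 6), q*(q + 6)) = q + 6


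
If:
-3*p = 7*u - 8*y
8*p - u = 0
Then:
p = 8*y/59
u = 64*y/59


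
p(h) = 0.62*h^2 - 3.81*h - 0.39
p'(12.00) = 11.07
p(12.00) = 43.17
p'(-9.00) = -14.97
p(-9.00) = 84.12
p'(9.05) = 7.41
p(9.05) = 15.91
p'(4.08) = 1.25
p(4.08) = -5.61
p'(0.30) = -3.44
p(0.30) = -1.48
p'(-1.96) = -6.24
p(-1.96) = 9.46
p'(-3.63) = -8.31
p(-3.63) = 21.61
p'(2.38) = -0.86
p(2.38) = -5.95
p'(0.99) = -2.58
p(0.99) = -3.55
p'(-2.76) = -7.23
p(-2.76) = 14.85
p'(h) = 1.24*h - 3.81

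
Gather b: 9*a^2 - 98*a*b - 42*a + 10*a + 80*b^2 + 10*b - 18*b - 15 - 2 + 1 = 9*a^2 - 32*a + 80*b^2 + b*(-98*a - 8) - 16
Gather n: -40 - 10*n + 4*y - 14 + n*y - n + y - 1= n*(y - 11) + 5*y - 55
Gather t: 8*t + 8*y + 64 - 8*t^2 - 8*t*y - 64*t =-8*t^2 + t*(-8*y - 56) + 8*y + 64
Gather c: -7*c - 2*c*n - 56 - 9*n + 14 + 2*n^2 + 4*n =c*(-2*n - 7) + 2*n^2 - 5*n - 42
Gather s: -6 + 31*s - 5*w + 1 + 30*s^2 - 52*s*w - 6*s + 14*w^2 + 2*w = 30*s^2 + s*(25 - 52*w) + 14*w^2 - 3*w - 5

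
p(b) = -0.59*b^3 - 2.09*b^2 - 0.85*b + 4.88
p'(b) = -1.77*b^2 - 4.18*b - 0.85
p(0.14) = 4.72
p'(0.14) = -1.47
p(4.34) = -86.41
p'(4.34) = -52.33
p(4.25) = -81.77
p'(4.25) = -50.59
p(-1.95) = 2.97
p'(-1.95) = 0.57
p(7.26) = -337.22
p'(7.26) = -124.49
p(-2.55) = 3.24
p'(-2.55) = -1.70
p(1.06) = 0.93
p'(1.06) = -7.27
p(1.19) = -0.09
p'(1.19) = -8.33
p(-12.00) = 733.64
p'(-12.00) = -205.57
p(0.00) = 4.88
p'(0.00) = -0.85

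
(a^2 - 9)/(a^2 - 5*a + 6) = (a + 3)/(a - 2)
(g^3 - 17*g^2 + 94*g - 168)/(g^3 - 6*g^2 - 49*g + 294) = (g - 4)/(g + 7)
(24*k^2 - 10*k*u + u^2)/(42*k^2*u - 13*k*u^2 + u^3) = (-4*k + u)/(u*(-7*k + u))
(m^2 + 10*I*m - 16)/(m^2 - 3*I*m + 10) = (m + 8*I)/(m - 5*I)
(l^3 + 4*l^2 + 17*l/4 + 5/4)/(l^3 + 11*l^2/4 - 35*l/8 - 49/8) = 2*(4*l^2 + 12*l + 5)/(8*l^2 + 14*l - 49)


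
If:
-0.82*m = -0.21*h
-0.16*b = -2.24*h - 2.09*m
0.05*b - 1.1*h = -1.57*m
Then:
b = 0.00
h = 0.00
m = 0.00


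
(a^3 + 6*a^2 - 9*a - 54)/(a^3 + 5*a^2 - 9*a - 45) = (a + 6)/(a + 5)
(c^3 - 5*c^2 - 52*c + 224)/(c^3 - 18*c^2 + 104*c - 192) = (c + 7)/(c - 6)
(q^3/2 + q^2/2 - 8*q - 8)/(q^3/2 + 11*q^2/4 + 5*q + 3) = 2*(q^3 + q^2 - 16*q - 16)/(2*q^3 + 11*q^2 + 20*q + 12)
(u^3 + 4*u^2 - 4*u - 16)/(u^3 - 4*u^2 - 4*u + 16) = (u + 4)/(u - 4)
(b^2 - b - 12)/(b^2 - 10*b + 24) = (b + 3)/(b - 6)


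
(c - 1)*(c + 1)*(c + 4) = c^3 + 4*c^2 - c - 4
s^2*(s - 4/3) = s^3 - 4*s^2/3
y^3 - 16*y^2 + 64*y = y*(y - 8)^2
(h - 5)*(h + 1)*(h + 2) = h^3 - 2*h^2 - 13*h - 10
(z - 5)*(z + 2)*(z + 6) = z^3 + 3*z^2 - 28*z - 60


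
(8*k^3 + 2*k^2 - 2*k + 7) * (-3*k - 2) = -24*k^4 - 22*k^3 + 2*k^2 - 17*k - 14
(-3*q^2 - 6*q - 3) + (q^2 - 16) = -2*q^2 - 6*q - 19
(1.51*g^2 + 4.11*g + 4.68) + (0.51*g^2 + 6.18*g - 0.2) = 2.02*g^2 + 10.29*g + 4.48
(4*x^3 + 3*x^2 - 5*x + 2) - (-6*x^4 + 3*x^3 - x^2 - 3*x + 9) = 6*x^4 + x^3 + 4*x^2 - 2*x - 7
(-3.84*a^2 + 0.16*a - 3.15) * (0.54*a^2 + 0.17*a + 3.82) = -2.0736*a^4 - 0.5664*a^3 - 16.3426*a^2 + 0.0757*a - 12.033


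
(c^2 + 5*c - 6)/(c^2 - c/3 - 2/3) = 3*(c + 6)/(3*c + 2)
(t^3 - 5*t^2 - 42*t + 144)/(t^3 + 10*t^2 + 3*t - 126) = (t - 8)/(t + 7)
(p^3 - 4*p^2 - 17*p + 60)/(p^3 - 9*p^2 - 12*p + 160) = (p - 3)/(p - 8)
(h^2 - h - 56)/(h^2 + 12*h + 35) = (h - 8)/(h + 5)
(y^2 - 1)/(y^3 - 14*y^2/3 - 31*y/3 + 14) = 3*(y + 1)/(3*y^2 - 11*y - 42)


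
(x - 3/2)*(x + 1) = x^2 - x/2 - 3/2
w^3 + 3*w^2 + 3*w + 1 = (w + 1)^3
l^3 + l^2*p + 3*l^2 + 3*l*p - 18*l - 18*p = (l - 3)*(l + 6)*(l + p)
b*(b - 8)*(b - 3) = b^3 - 11*b^2 + 24*b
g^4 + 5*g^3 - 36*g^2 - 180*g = g*(g - 6)*(g + 5)*(g + 6)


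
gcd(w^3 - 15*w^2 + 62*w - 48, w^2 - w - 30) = w - 6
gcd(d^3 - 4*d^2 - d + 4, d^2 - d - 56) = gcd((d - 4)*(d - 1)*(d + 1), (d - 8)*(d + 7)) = 1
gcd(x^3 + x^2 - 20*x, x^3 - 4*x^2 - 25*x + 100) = x^2 + x - 20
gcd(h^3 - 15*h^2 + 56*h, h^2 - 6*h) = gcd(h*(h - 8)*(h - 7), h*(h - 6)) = h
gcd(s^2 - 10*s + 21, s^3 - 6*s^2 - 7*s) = s - 7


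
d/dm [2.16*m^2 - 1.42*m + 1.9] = 4.32*m - 1.42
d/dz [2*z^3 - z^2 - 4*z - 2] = 6*z^2 - 2*z - 4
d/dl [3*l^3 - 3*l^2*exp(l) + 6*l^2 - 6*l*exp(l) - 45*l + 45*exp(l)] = -3*l^2*exp(l) + 9*l^2 - 12*l*exp(l) + 12*l + 39*exp(l) - 45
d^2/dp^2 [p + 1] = 0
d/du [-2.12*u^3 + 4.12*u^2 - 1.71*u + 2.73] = -6.36*u^2 + 8.24*u - 1.71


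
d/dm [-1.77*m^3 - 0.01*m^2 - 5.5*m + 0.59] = -5.31*m^2 - 0.02*m - 5.5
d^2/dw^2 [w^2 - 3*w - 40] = 2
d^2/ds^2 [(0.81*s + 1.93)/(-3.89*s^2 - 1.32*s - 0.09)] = (-(0.81*s + 1.93)*(7.78*s + 1.32)*(15.56*s + 2.64) + (18.9054*s + 17.1538)*(3.89*s^2 + 1.32*s + 0.09))/(3.89*s^2 + 1.32*s + 0.09)^3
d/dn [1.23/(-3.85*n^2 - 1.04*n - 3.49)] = (9.471*n + 1.2792)/(3.85*n^2 + 1.04*n + 3.49)^2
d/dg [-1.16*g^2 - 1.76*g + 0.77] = -2.32*g - 1.76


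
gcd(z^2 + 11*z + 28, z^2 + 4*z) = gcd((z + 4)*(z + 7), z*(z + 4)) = z + 4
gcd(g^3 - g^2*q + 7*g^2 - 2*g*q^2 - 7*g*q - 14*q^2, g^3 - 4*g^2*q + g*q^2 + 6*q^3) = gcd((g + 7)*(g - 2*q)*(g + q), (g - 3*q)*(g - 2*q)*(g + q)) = -g^2 + g*q + 2*q^2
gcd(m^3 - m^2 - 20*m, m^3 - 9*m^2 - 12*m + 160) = m^2 - m - 20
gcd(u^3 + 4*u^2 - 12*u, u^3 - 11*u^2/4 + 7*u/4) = u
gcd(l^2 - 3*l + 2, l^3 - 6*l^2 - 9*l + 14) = l - 1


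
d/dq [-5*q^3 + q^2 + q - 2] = -15*q^2 + 2*q + 1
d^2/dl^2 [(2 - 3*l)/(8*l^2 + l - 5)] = 2*(-(3*l - 2)*(16*l + 1)^2 + (72*l - 13)*(8*l^2 + l - 5))/(8*l^2 + l - 5)^3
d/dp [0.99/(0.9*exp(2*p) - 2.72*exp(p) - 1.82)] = (2.6928 - 1.782*exp(p))*exp(p)/(-0.9*exp(2*p) + 2.72*exp(p) + 1.82)^2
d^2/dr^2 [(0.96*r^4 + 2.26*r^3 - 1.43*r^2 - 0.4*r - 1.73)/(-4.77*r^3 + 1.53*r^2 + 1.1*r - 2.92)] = (1.13686837721616e-13*r^7 + 17.5171139999999*r^6 + 53.991144*r^5 + 896.356008*r^4 - 455.927468*r^3 - 113.359038*r^2 - 232.002996*r + 46.5996)/(108.531333*r^9 - 104.435811*r^8 - 41.586291*r^7 + 243.901287*r^6 - 118.272582*r^5 - 76.975056*r^4 + 150.167944*r^3 - 28.536576*r^2 - 28.13712*r + 24.897088)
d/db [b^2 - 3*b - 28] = 2*b - 3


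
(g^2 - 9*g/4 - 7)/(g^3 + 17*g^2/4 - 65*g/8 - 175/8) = 2*(g - 4)/(2*g^2 + 5*g - 25)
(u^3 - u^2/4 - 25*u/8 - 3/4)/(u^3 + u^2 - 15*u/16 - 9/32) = 4*(u - 2)/(4*u - 3)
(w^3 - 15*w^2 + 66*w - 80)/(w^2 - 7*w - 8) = (w^2 - 7*w + 10)/(w + 1)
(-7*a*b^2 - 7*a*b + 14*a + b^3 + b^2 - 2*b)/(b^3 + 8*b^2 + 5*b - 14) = (-7*a + b)/(b + 7)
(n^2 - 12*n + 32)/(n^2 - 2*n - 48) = (n - 4)/(n + 6)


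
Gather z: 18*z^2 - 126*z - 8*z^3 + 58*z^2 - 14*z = -8*z^3 + 76*z^2 - 140*z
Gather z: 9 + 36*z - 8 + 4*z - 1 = 40*z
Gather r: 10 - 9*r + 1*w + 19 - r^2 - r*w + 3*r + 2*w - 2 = -r^2 + r*(-w - 6) + 3*w + 27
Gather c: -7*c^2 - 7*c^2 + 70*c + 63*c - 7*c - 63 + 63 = -14*c^2 + 126*c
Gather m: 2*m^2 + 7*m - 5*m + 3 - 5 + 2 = 2*m^2 + 2*m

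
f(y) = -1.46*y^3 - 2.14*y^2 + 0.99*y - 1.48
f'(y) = -4.38*y^2 - 4.28*y + 0.99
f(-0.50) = -2.33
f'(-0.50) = 2.04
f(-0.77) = -2.84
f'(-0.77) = 1.69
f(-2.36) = 3.46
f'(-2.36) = -13.30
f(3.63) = -95.92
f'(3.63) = -72.26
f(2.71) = -43.57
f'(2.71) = -42.78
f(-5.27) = 147.56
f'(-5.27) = -98.10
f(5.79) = -350.88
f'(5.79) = -170.63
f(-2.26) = 2.21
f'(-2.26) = -11.71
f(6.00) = -387.94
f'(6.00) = -182.37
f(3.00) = -57.19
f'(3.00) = -51.27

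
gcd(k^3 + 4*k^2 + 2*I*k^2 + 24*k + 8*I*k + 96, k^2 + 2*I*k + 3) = 1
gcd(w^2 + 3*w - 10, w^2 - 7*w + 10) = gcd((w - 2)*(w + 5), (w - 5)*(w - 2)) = w - 2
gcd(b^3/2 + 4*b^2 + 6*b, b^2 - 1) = 1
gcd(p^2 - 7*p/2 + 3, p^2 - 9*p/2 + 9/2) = p - 3/2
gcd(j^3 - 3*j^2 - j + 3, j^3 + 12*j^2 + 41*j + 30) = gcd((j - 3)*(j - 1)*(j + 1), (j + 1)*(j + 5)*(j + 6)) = j + 1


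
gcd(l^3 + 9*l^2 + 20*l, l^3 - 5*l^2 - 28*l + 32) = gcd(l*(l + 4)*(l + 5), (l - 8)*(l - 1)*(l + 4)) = l + 4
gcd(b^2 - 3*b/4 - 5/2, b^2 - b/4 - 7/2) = b - 2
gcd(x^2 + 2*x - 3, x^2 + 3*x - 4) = x - 1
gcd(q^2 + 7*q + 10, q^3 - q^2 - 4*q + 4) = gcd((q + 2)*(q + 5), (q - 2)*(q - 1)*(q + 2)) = q + 2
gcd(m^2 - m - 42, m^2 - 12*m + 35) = m - 7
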